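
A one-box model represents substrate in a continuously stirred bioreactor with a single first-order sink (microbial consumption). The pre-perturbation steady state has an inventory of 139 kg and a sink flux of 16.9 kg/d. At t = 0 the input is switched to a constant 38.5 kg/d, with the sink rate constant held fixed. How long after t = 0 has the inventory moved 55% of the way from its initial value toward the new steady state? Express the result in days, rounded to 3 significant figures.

τ = M₀/F₀ = 139/16.9 = 8.225 d.
The remaining gap fraction is e^(−t/τ); 55% covered ⇒ e^(−t/τ) = 0.450.
t = −τ ln(0.450) = 8.225 × 0.7985 = 6.568 d.

6.57 d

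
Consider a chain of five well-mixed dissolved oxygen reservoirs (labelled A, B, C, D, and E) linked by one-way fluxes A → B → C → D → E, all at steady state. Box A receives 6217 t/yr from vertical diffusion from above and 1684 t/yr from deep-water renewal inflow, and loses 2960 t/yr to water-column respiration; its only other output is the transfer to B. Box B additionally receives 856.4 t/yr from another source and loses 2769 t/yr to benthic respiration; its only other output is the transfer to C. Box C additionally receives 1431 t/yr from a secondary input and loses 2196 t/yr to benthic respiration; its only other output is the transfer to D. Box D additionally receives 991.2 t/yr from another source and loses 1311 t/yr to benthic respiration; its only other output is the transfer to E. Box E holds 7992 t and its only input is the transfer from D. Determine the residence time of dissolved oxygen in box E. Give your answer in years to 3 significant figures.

4.11 yr

Box A: F(A→B) = (6217 + 1684) − 2960 = 4941.0 t/yr.
Box B: F(B→C) = (4941.0 + 856.4) − 2769 = 3028.4 t/yr.
Box C: F(C→D) = (3028.4 + 1431) − 2196 = 2263.4 t/yr.
Box D: F(D→E) = (2263.4 + 991.2) − 1311 = 1943.6 t/yr.
Box E throughput = its input = 1943.6 t/yr; τ = 7992 / 1943.6 = 4.112 yr.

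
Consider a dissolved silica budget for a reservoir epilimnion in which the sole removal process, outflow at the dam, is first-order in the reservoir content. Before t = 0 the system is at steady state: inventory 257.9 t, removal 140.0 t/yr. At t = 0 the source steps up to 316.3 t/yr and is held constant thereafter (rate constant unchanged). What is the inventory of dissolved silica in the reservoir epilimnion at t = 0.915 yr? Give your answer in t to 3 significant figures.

The sink rate constant is k = F₀/M₀ = 140.0/257.9 = 0.5428 yr⁻¹.
Solving dM/dt = F₁ − kM with M(0) = M₀ gives M(t) = F₁/k + (M₀ − F₁/k)·e^(−kt).
F₁/k = 316.3/0.5428 = 582.67 t; kt = 0.5428 × 0.915 = 0.4967, e^(−kt) = 0.6085.
M(0.915) = 582.67 + (257.9 − 582.67) × 0.6085 = 582.67 − 197.6 = 385.04 t.

385 t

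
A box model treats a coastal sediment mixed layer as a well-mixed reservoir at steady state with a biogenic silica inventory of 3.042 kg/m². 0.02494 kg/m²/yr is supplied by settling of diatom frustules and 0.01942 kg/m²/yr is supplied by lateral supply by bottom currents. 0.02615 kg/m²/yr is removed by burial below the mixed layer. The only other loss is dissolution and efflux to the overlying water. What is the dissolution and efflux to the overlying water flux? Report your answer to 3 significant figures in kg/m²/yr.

At steady state ΣF_in = ΣF_out.
ΣF_in = 0.02494 + 0.01942 = 0.044360 kg/m²/yr.
Dissolution and efflux to the overlying water flux = ΣF_in − (0.02615) = 0.044360 − 0.02615 = 0.01821 kg/m²/yr.

0.0182 kg/m²/yr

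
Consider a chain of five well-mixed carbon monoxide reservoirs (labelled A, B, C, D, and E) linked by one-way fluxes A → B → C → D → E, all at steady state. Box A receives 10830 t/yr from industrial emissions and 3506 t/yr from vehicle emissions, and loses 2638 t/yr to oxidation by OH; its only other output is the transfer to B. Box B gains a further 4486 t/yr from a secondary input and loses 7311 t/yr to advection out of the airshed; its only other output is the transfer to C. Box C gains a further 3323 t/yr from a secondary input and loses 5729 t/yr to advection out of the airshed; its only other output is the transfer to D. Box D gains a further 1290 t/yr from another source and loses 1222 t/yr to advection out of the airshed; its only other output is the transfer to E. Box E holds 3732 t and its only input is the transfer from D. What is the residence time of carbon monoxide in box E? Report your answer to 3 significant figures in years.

0.571 yr

Box A: F(A→B) = (10830 + 3506) − 2638 = 11698 t/yr.
Box B: F(B→C) = (11698 + 4486) − 7311 = 8873.0 t/yr.
Box C: F(C→D) = (8873.0 + 3323) − 5729 = 6467.0 t/yr.
Box D: F(D→E) = (6467.0 + 1290) − 1222 = 6535.0 t/yr.
Box E throughput = its input = 6535.0 t/yr; τ = 3732 / 6535.0 = 0.5711 yr.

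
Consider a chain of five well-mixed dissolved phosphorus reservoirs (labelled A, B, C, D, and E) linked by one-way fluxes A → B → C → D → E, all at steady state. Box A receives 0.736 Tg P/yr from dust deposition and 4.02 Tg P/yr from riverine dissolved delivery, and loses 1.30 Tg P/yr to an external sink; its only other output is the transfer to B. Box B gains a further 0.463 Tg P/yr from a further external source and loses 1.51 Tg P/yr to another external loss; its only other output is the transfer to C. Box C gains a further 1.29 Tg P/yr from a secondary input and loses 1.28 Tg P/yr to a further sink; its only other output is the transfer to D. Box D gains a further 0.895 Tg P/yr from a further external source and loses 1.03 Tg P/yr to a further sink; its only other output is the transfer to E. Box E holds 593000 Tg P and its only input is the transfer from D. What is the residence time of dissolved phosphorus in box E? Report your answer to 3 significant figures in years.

260000 yr

Box A: F(A→B) = (0.736 + 4.02) − 1.30 = 3.4560 Tg P/yr.
Box B: F(B→C) = (3.4560 + 0.463) − 1.51 = 2.4090 Tg P/yr.
Box C: F(C→D) = (2.4090 + 1.29) − 1.28 = 2.4190 Tg P/yr.
Box D: F(D→E) = (2.4190 + 0.895) − 1.03 = 2.2840 Tg P/yr.
Box E throughput = its input = 2.2840 Tg P/yr; τ = 593000 / 2.2840 = 259600 yr.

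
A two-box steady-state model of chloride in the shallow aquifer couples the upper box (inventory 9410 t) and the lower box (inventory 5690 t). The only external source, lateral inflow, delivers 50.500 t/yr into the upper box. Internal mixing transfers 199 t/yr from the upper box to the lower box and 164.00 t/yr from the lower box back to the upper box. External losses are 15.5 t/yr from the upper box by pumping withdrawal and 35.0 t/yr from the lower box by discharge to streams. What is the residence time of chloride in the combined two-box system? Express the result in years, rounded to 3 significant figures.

299 yr

For the system as a whole, the A↔B exchange is internal and contributes nothing to the throughput; only the external sinks remove mass.
M_total = 9410 + 5690 = 15100 t.
ΣF_external_out = 15.5 + 35.0 = 50.500 t/yr.
τ = M_total / ΣF_ext = 15100 / 50.500 = 299.0 yr.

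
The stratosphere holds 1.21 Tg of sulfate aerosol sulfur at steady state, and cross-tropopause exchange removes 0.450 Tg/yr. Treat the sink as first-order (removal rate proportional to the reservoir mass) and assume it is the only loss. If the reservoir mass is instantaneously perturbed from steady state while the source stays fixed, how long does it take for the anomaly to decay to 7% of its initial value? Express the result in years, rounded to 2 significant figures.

7.2 yr

For a linear reservoir the anomaly decays as exp(−t/τ) with τ = M/F = 1.21/0.450 = 2.689 yr.
exp(−t/τ) = 0.07 ⇒ t = −τ ln(0.07) = 2.689 × 2.659 = 7.150 yr.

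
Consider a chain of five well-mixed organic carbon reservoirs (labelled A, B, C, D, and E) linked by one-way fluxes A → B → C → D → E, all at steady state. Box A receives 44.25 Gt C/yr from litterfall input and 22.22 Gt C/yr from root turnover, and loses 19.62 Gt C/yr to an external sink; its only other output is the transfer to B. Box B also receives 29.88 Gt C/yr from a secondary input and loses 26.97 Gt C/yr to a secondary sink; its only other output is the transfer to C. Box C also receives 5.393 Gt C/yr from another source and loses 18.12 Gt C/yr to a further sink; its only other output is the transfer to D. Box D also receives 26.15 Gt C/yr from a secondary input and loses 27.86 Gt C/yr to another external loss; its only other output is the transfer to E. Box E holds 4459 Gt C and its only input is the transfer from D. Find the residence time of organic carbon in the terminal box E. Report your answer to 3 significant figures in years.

126 yr

Box A: F(A→B) = (44.25 + 22.22) − 19.62 = 46.850 Gt C/yr.
Box B: F(B→C) = (46.850 + 29.88) − 26.97 = 49.760 Gt C/yr.
Box C: F(C→D) = (49.760 + 5.393) − 18.12 = 37.033 Gt C/yr.
Box D: F(D→E) = (37.033 + 26.15) − 27.86 = 35.323 Gt C/yr.
Box E throughput = its input = 35.323 Gt C/yr; τ = 4459 / 35.323 = 126.2 yr.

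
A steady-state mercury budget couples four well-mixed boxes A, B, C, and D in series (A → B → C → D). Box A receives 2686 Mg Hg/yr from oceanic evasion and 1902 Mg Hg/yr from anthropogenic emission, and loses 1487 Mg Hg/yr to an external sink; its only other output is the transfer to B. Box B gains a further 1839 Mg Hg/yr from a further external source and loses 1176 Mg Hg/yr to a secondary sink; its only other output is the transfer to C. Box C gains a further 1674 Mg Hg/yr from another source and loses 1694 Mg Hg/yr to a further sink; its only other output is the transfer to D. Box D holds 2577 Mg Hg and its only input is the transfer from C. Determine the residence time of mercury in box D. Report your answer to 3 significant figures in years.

Box A: F(A→B) = (2686 + 1902) − 1487 = 3101.0 Mg Hg/yr.
Box B: F(B→C) = (3101.0 + 1839) − 1176 = 3764.0 Mg Hg/yr.
Box C: F(C→D) = (3764.0 + 1674) − 1694 = 3744.0 Mg Hg/yr.
Box D throughput = its input = 3744.0 Mg Hg/yr; τ = 2577 / 3744.0 = 0.6883 yr.

0.688 yr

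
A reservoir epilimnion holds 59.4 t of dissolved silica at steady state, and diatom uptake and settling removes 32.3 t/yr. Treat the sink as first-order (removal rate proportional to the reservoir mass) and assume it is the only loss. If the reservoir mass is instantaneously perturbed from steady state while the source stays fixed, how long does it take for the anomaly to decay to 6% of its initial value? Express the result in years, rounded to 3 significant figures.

For a linear reservoir the anomaly decays as exp(−t/τ) with τ = M/F = 59.4/32.3 = 1.839 yr.
exp(−t/τ) = 0.06 ⇒ t = −τ ln(0.06) = 1.839 × 2.813 = 5.174 yr.

5.17 yr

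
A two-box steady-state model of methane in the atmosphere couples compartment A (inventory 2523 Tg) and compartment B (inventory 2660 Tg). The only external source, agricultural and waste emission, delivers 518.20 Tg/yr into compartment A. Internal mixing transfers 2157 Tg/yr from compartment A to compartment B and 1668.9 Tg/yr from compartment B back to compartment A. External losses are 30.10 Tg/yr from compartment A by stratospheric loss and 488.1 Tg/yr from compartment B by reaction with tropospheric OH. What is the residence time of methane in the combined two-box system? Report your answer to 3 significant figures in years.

10.0 yr

Treat the two boxes together as one reservoir: the mixing fluxes between them are internal recycling, so τ = ΣM / Σ(external losses).
M_total = 2523 + 2660 = 5183.0 Tg.
ΣF_external_out = 30.10 + 488.1 = 518.20 Tg/yr.
τ = M_total / ΣF_ext = 5183.0 / 518.20 = 10.00 yr.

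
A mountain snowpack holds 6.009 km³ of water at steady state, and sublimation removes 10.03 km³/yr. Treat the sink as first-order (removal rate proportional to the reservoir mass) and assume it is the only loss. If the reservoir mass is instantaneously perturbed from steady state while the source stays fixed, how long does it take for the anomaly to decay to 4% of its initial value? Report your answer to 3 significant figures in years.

1.93 yr

For a linear reservoir the anomaly decays as exp(−t/τ) with τ = M/F = 6.009/10.03 = 0.5991 yr.
exp(−t/τ) = 0.04 ⇒ t = −τ ln(0.04) = 0.5991 × 3.219 = 1.928 yr.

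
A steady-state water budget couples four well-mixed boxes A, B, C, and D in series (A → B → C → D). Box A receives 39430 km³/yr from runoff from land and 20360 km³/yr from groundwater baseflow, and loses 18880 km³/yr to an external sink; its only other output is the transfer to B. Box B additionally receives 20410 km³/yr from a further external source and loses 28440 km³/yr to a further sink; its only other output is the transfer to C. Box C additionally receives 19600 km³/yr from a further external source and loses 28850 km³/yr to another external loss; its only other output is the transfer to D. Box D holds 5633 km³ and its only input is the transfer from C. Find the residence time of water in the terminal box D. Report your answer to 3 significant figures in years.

Box A: F(A→B) = (39430 + 20360) − 18880 = 40910 km³/yr.
Box B: F(B→C) = (40910 + 20410) − 28440 = 32880 km³/yr.
Box C: F(C→D) = (32880 + 19600) − 28850 = 23630 km³/yr.
Box D throughput = its input = 23630 km³/yr; τ = 5633 / 23630 = 0.2384 yr.

0.238 yr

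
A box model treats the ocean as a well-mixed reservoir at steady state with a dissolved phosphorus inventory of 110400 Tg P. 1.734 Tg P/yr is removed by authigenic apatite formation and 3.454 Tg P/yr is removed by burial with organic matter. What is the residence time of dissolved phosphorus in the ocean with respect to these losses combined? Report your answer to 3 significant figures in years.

21300 yr

Total removal = 1.734 + 3.454 = 5.1880 Tg P/yr.
τ = M / ΣF_out = 110400 / 5.1880 = 21280 yr.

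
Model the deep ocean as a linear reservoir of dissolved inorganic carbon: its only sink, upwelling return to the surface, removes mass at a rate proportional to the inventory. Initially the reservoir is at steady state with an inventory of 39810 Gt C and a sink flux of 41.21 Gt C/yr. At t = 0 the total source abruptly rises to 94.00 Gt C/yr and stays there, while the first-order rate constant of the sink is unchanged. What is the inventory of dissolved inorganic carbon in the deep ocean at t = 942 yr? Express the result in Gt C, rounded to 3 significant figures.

τ = M₀/F₀ = 39810/41.21 = 966.0 yr; rate constant k = 1/τ.
New steady state M_∞ = F₁/k = F₁·τ = 94.00 × 966.0 = 90807 Gt C.
M(t) = M_∞ + (M₀ − M_∞)·e^(−t/τ); t/τ = 942/966.0 = 0.9751, so e^(−t/τ) = 0.3771.
M(t) = 90807 − 51000 × 0.3771 = 71574 Gt C.

71600 Gt C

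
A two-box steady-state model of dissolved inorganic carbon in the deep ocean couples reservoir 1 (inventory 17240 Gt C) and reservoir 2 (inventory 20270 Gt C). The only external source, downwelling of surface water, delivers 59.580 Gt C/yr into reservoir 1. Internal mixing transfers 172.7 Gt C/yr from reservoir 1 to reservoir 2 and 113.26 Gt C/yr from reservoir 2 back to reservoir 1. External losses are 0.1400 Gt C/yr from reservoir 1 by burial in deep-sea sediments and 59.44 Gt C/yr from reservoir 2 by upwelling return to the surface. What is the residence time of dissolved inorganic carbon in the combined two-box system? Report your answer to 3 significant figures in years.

630 yr

Treat the two boxes together as one reservoir: the mixing fluxes between them are internal recycling, so τ = ΣM / Σ(external losses).
M_total = 17240 + 20270 = 37510 Gt C.
ΣF_external_out = 0.1400 + 59.44 = 59.580 Gt C/yr.
τ = M_total / ΣF_ext = 37510 / 59.580 = 629.6 yr.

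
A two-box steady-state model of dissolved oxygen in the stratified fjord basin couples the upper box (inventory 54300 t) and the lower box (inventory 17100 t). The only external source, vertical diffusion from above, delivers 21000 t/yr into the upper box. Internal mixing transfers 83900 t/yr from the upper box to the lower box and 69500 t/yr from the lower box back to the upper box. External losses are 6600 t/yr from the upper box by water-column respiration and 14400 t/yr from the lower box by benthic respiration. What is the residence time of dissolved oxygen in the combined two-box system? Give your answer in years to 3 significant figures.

Residence time in the combined system uses the total inventory and the total *external* removal — internal exchanges between the two boxes cancel.
M_total = 54300 + 17100 = 71400 t.
ΣF_external_out = 6600 + 14400 = 21000 t/yr.
τ = M_total / ΣF_ext = 71400 / 21000 = 3.400 yr.

3.40 yr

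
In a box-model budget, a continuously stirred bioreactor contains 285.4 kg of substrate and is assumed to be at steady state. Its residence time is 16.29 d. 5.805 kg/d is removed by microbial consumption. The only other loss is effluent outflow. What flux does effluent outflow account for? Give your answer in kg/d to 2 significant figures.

Total removal F = M/τ = 285.4 / 16.29 = 17.52 kg/d.
Effluent outflow = F − (5.805) = 17.52 − 5.805 = 11.71 kg/d.

12 kg/d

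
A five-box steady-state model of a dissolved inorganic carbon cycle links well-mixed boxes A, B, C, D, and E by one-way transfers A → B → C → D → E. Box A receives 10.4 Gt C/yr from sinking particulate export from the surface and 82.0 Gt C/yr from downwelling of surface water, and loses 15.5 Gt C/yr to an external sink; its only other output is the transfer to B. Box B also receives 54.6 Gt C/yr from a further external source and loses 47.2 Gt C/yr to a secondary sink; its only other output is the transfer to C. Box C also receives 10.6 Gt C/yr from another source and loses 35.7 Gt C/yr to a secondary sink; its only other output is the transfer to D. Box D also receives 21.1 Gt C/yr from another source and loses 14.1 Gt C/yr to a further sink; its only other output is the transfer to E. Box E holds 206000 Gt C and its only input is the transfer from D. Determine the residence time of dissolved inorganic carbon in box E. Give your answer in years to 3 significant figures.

3110 yr

Box A: F(A→B) = (10.4 + 82.0) − 15.5 = 76.900 Gt C/yr.
Box B: F(B→C) = (76.900 + 54.6) − 47.2 = 84.300 Gt C/yr.
Box C: F(C→D) = (84.300 + 10.6) − 35.7 = 59.200 Gt C/yr.
Box D: F(D→E) = (59.200 + 21.1) − 14.1 = 66.200 Gt C/yr.
Box E throughput = its input = 66.200 Gt C/yr; τ = 206000 / 66.200 = 3112 yr.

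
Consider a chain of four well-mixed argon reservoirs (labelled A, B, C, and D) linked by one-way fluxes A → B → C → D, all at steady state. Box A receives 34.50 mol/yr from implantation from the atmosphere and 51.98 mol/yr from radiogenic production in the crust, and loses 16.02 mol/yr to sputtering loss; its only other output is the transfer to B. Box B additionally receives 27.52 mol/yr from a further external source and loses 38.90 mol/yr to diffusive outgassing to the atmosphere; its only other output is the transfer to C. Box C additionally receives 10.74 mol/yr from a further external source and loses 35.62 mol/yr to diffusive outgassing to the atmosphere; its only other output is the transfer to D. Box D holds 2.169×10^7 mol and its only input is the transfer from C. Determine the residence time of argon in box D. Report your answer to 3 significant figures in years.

634000 yr

Box A: F(A→B) = (34.50 + 51.98) − 16.02 = 70.460 mol/yr.
Box B: F(B→C) = (70.460 + 27.52) − 38.90 = 59.080 mol/yr.
Box C: F(C→D) = (59.080 + 10.74) − 35.62 = 34.200 mol/yr.
Box D throughput = its input = 34.200 mol/yr; τ = 2.169×10^7 / 34.200 = 634200 yr.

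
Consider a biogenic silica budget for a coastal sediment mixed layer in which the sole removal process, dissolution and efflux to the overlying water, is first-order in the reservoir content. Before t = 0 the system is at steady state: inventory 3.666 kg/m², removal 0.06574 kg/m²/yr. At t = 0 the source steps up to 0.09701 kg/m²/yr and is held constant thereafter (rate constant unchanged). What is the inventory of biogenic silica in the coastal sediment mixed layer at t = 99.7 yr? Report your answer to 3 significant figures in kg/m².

5.12 kg/m²

The sink rate constant is k = F₀/M₀ = 0.06574/3.666 = 0.01793 yr⁻¹.
Solving dM/dt = F₁ − kM with M(0) = M₀ gives M(t) = F₁/k + (M₀ − F₁/k)·e^(−kt).
F₁/k = 0.09701/0.01793 = 5.4098 kg/m²; kt = 0.01793 × 99.7 = 1.788, e^(−kt) = 0.1673.
M(99.7) = 5.4098 + (3.666 − 5.4098) × 0.1673 = 5.4098 − 0.2918 = 5.1180 kg/m².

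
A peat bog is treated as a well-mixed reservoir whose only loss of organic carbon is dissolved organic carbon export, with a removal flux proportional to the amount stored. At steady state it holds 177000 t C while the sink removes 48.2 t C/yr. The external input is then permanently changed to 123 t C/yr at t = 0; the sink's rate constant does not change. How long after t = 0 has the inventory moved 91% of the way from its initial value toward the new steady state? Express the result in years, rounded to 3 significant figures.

τ = M₀/F₀ = 177000/48.2 = 3672 yr.
The remaining gap fraction is e^(−t/τ); 91% covered ⇒ e^(−t/τ) = 0.0900.
t = −τ ln(0.0900) = 3672 × 2.408 = 8842 yr.

8840 yr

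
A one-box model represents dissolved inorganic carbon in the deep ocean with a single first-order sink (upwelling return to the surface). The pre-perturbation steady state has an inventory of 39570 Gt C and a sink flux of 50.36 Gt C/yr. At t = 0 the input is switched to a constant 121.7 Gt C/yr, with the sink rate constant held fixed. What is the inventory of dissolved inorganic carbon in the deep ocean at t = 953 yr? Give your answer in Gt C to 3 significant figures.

The sink rate constant is k = F₀/M₀ = 50.36/39570 = 0.001273 yr⁻¹.
Solving dM/dt = F₁ − kM with M(0) = M₀ gives M(t) = F₁/k + (M₀ − F₁/k)·e^(−kt).
F₁/k = 121.7/0.001273 = 95625 Gt C; kt = 0.001273 × 953 = 1.213, e^(−kt) = 0.2973.
M(953) = 95625 + (39570 − 95625) × 0.2973 = 95625 − 16670 = 78957 Gt C.

79000 Gt C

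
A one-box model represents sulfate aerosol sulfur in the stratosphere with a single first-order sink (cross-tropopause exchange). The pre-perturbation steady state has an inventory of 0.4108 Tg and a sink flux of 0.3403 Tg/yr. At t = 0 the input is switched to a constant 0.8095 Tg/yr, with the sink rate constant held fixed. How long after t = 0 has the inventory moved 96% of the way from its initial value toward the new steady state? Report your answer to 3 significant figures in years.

3.89 yr

τ = M₀/F₀ = 0.4108/0.3403 = 1.207 yr.
The remaining gap fraction is e^(−t/τ); 96% covered ⇒ e^(−t/τ) = 0.0400.
t = −τ ln(0.0400) = 1.207 × 3.219 = 3.886 yr.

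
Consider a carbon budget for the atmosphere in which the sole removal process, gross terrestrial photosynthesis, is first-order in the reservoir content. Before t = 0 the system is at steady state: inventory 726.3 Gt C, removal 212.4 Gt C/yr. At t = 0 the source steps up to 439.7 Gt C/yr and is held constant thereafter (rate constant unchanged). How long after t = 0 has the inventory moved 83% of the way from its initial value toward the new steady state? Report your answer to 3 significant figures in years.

τ = M₀/F₀ = 726.3/212.4 = 3.419 yr.
The remaining gap fraction is e^(−t/τ); 83% covered ⇒ e^(−t/τ) = 0.170.
t = −τ ln(0.170) = 3.419 × 1.772 = 6.059 yr.

6.06 yr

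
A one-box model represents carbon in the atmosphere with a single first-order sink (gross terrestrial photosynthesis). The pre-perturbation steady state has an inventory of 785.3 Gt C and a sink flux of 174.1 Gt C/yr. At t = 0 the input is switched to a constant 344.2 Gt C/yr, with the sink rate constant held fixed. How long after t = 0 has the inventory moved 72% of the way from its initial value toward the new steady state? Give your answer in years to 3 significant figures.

τ = M₀/F₀ = 785.3/174.1 = 4.511 yr.
The remaining gap fraction is e^(−t/τ); 72% covered ⇒ e^(−t/τ) = 0.280.
t = −τ ln(0.280) = 4.511 × 1.273 = 5.742 yr.

5.74 yr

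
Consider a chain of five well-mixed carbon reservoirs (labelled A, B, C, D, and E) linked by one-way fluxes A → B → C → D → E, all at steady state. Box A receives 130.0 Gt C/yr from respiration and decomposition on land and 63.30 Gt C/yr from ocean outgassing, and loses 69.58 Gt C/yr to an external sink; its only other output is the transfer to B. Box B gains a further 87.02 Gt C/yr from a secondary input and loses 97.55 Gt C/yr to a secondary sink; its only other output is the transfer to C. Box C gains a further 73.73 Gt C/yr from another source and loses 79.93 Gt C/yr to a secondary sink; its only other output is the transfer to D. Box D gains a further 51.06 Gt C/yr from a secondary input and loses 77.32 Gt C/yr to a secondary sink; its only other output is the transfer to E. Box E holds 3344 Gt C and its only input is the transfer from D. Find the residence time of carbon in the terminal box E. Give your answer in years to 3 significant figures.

Box A: F(A→B) = (130.0 + 63.30) − 69.58 = 123.72 Gt C/yr.
Box B: F(B→C) = (123.72 + 87.02) − 97.55 = 113.19 Gt C/yr.
Box C: F(C→D) = (113.19 + 73.73) − 79.93 = 106.99 Gt C/yr.
Box D: F(D→E) = (106.99 + 51.06) − 77.32 = 80.730 Gt C/yr.
Box E throughput = its input = 80.730 Gt C/yr; τ = 3344 / 80.730 = 41.42 yr.

41.4 yr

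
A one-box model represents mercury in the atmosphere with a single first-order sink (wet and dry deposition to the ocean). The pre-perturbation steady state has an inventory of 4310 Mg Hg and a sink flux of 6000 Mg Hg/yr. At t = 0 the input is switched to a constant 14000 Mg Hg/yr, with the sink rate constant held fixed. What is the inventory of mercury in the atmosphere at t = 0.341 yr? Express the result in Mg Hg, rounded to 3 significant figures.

6480 Mg Hg

Residence time τ = M₀/F₀ = 0.7183 yr. The eventual steady state is M_∞ = M₀·(F₁/F₀) = 4310 × 14000/6000 = 10057 Mg Hg.
The anomaly ΔM(t) = M(t) − M_∞ decays as ΔM₀·e^(−t/τ) with ΔM₀ = 4310 − 10057 = −5747 Mg Hg.
At t = 0.341 yr, e^(−t/τ) = e^(−0.4747) = 0.6221, so ΔM = −3575 Mg Hg and M = 10057 − 3575 = 6481.9 Mg Hg.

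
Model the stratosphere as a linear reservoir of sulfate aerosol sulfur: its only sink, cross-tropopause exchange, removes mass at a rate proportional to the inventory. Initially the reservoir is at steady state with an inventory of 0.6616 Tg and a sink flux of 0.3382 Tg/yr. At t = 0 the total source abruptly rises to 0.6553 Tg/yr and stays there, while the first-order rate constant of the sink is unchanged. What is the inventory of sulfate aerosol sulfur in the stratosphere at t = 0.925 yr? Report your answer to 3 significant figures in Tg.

0.895 Tg

The sink rate constant is k = F₀/M₀ = 0.3382/0.6616 = 0.5112 yr⁻¹.
Solving dM/dt = F₁ − kM with M(0) = M₀ gives M(t) = F₁/k + (M₀ − F₁/k)·e^(−kt).
F₁/k = 0.6553/0.5112 = 1.2819 Tg; kt = 0.5112 × 0.925 = 0.4728, e^(−kt) = 0.6232.
M(0.925) = 1.2819 + (0.6616 − 1.2819) × 0.6232 = 1.2819 − 0.3866 = 0.89532 Tg.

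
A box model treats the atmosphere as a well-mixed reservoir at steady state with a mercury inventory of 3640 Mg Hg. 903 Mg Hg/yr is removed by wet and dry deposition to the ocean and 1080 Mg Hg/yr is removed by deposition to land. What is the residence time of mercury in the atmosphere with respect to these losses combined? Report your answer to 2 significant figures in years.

Total removal = 903.0 + 1080 = 1983.0 Mg Hg/yr.
τ = M / ΣF_out = 3640 / 1983.0 = 1.836 yr.

1.8 yr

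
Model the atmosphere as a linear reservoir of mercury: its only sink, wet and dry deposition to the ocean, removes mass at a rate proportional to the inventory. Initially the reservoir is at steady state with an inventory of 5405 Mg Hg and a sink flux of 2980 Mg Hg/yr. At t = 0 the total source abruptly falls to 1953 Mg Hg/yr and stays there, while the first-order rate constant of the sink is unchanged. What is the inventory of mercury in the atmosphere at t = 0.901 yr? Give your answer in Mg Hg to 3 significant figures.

τ = M₀/F₀ = 5405/2980 = 1.814 yr; rate constant k = 1/τ.
New steady state M_∞ = F₁/k = F₁·τ = 1953 × 1.814 = 3542.3 Mg Hg.
M(t) = M_∞ + (M₀ − M_∞)·e^(−t/τ); t/τ = 0.901/1.814 = 0.4968, so e^(−t/τ) = 0.6085.
M(t) = 3542.3 + 1863 × 0.6085 = 4675.7 Mg Hg.

4680 Mg Hg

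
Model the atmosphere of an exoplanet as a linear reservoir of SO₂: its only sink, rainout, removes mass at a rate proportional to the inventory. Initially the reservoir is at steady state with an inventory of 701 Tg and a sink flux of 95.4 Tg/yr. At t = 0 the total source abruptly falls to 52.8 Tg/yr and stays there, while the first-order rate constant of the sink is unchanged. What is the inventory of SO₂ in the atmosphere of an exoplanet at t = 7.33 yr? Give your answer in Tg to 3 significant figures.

The sink rate constant is k = F₀/M₀ = 95.4/701 = 0.1361 yr⁻¹.
Solving dM/dt = F₁ − kM with M(0) = M₀ gives M(t) = F₁/k + (M₀ − F₁/k)·e^(−kt).
F₁/k = 52.8/0.1361 = 387.97 Tg; kt = 0.1361 × 7.33 = 0.9975, e^(−kt) = 0.3688.
M(7.33) = 387.97 + (701 − 387.97) × 0.3688 = 387.97 + 115.4 = 503.41 Tg.

503 Tg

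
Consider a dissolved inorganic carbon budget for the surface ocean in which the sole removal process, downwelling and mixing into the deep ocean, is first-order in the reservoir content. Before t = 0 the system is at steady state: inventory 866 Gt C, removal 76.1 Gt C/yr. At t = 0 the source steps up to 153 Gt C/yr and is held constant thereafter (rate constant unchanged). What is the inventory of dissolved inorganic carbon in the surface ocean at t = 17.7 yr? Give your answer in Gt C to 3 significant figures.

1560 Gt C

The sink rate constant is k = F₀/M₀ = 76.1/866 = 0.08788 yr⁻¹.
Solving dM/dt = F₁ − kM with M(0) = M₀ gives M(t) = F₁/k + (M₀ − F₁/k)·e^(−kt).
F₁/k = 153/0.08788 = 1741.1 Gt C; kt = 0.08788 × 17.7 = 1.555, e^(−kt) = 0.2111.
M(17.7) = 1741.1 + (866 − 1741.1) × 0.2111 = 1741.1 − 184.7 = 1556.4 Gt C.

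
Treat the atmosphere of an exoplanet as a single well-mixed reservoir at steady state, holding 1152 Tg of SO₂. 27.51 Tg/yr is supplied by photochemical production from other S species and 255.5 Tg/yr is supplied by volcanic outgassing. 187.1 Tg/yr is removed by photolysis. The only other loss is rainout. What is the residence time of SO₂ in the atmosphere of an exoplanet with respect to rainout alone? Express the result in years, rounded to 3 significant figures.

At steady state ΣF_in = ΣF_out.
ΣF_in = 27.51 + 255.5 = 283.01 Tg/yr.
Rainout flux = ΣF_in − (187.1) = 283.01 − 187.1 = 95.91 Tg/yr.
τ = M / F = 1152 / 95.91 = 12.01 yr.

12.0 yr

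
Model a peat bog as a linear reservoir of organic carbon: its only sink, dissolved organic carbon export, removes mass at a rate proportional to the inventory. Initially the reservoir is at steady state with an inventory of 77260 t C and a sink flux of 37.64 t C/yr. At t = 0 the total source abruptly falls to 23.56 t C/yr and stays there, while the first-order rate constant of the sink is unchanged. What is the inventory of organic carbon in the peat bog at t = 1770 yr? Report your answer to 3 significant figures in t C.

60600 t C

Residence time τ = M₀/F₀ = 2053 yr. The eventual steady state is M_∞ = M₀·(F₁/F₀) = 77260 × 23.56/37.64 = 48359 t C.
The anomaly ΔM(t) = M(t) − M_∞ decays as ΔM₀·e^(−t/τ) with ΔM₀ = 77260 − 48359 = 28900 t C.
At t = 1770 yr, e^(−t/τ) = e^(−0.8623) = 0.4222, so ΔM = 12200 t C and M = 48359 + 12200 = 60561 t C.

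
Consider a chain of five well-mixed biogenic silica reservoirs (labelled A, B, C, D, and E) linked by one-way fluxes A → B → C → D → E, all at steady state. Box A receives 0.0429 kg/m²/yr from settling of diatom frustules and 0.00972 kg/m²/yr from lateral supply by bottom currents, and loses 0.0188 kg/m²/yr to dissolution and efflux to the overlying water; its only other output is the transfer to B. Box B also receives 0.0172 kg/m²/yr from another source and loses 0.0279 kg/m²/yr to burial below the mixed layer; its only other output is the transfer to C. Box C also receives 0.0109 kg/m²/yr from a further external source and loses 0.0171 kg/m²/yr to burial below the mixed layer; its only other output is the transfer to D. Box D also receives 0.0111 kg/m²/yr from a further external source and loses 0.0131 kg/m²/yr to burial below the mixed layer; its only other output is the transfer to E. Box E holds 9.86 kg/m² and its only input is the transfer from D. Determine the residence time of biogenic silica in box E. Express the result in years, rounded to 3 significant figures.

661 yr

Box A: F(A→B) = (0.0429 + 0.00972) − 0.0188 = 0.033820 kg/m²/yr.
Box B: F(B→C) = (0.033820 + 0.0172) − 0.0279 = 0.023120 kg/m²/yr.
Box C: F(C→D) = (0.023120 + 0.0109) − 0.0171 = 0.016920 kg/m²/yr.
Box D: F(D→E) = (0.016920 + 0.0111) − 0.0131 = 0.014920 kg/m²/yr.
Box E throughput = its input = 0.014920 kg/m²/yr; τ = 9.86 / 0.014920 = 660.9 yr.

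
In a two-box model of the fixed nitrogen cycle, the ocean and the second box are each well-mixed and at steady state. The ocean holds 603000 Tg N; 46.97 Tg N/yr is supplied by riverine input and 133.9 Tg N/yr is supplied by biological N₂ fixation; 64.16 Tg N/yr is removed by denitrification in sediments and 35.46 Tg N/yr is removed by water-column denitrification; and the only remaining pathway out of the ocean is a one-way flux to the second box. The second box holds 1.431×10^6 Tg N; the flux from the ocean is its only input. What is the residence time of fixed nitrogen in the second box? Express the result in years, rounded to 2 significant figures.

18000 yr

Balance the ocean: ΣF_in = 46.97 + 133.9 = 180.87 Tg N/yr.
Flux to the second box = ΣF_in − (64.16 + 35.46) = 81.250 Tg N/yr.
At steady state the output of the second box equals its input, 81.250 Tg N/yr.
τ = M / F = 1.431×10^6 / 81.250 = 17610 yr.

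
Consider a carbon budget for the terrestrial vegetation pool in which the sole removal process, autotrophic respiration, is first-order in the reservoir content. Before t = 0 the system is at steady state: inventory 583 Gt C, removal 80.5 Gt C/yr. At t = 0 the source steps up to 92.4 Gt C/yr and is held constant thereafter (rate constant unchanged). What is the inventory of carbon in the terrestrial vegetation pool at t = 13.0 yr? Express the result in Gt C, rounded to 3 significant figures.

The sink rate constant is k = F₀/M₀ = 80.5/583 = 0.1381 yr⁻¹.
Solving dM/dt = F₁ − kM with M(0) = M₀ gives M(t) = F₁/k + (M₀ − F₁/k)·e^(−kt).
F₁/k = 92.4/0.1381 = 669.18 Gt C; kt = 0.1381 × 13.0 = 1.795, e^(−kt) = 0.1661.
M(13.0) = 669.18 + (583 − 669.18) × 0.1661 = 669.18 − 14.32 = 654.87 Gt C.

655 Gt C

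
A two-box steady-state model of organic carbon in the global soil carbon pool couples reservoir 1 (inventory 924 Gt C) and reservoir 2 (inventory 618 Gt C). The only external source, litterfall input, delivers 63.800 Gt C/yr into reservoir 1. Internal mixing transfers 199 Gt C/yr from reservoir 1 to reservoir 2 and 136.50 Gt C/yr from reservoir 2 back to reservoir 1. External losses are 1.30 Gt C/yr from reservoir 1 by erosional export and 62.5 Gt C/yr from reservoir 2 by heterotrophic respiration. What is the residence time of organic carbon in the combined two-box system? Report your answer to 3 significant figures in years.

Residence time in the combined system uses the total inventory and the total *external* removal — internal exchanges between the two boxes cancel.
M_total = 924 + 618 = 1542.0 Gt C.
ΣF_external_out = 1.30 + 62.5 = 63.800 Gt C/yr.
τ = M_total / ΣF_ext = 1542.0 / 63.800 = 24.17 yr.

24.2 yr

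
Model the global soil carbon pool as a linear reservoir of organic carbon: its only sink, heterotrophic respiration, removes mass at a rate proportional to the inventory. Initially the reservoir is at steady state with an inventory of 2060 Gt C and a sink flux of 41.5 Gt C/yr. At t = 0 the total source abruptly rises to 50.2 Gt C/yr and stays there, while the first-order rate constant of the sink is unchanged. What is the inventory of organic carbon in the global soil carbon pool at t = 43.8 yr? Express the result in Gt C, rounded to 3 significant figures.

2310 Gt C

τ = M₀/F₀ = 2060/41.5 = 49.64 yr; rate constant k = 1/τ.
New steady state M_∞ = F₁/k = F₁·τ = 50.2 × 49.64 = 2491.9 Gt C.
M(t) = M_∞ + (M₀ − M_∞)·e^(−t/τ); t/τ = 43.8/49.64 = 0.8824, so e^(−t/τ) = 0.4138.
M(t) = 2491.9 − 431.9 × 0.4138 = 2313.2 Gt C.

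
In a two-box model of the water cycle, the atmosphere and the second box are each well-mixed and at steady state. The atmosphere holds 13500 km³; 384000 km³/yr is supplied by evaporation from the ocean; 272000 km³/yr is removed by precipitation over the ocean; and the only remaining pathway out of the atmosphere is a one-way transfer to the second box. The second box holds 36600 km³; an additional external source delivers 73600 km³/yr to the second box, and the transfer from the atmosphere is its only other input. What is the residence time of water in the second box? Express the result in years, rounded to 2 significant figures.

Balance the atmosphere: ΣF_in = 384000 km³/yr.
Transfer to the second box = ΣF_in − (272000) = 112000 km³/yr.
Total input to the second box = 112000 + 73600 = 185600 km³/yr; at steady state this equals its total output.
τ = M / F = 36600 / 185600 = 0.1972 yr.

0.20 yr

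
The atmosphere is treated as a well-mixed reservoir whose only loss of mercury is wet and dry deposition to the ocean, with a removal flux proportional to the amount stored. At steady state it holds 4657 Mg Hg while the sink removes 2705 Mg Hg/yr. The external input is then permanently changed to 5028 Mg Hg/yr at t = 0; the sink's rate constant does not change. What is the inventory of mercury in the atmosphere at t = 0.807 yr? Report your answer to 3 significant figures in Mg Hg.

τ = M₀/F₀ = 4657/2705 = 1.722 yr; rate constant k = 1/τ.
New steady state M_∞ = F₁/k = F₁·τ = 5028 × 1.722 = 8656.3 Mg Hg.
M(t) = M_∞ + (M₀ − M_∞)·e^(−t/τ); t/τ = 0.807/1.722 = 0.4687, so e^(−t/τ) = 0.6258.
M(t) = 8656.3 − 3999 × 0.6258 = 6153.6 Mg Hg.

6150 Mg Hg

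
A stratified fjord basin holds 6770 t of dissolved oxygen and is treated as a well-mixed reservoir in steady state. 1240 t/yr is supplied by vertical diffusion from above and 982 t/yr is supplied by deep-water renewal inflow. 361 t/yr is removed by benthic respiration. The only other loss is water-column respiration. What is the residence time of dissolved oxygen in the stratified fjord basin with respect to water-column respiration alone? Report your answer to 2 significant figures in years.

3.6 yr

At steady state ΣF_in = ΣF_out.
ΣF_in = 1240 + 982 = 2222.0 t/yr.
Water-column respiration flux = ΣF_in − (361) = 2222.0 − 361.0 = 1861 t/yr.
τ = M / F = 6770 / 1861 = 3.638 yr.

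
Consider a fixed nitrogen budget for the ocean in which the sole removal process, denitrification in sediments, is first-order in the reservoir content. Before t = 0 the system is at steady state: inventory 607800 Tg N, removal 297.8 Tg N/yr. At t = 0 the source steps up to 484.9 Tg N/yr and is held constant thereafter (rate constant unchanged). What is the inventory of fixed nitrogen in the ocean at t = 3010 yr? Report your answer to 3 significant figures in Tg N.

902000 Tg N

The sink rate constant is k = F₀/M₀ = 297.8/607800 = 0.0004900 yr⁻¹.
Solving dM/dt = F₁ − kM with M(0) = M₀ gives M(t) = F₁/k + (M₀ − F₁/k)·e^(−kt).
F₁/k = 484.9/0.0004900 = 989660 Tg N; kt = 0.0004900 × 3010 = 1.475, e^(−kt) = 0.2288.
M(3010) = 989660 + (607800 − 989660) × 0.2288 = 989660 − 87380 = 902280 Tg N.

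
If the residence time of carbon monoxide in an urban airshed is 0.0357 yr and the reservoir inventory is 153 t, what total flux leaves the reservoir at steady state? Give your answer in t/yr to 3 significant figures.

F = M / τ = 153 / 0.0357 = 4286 t/yr.

4290 t/yr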